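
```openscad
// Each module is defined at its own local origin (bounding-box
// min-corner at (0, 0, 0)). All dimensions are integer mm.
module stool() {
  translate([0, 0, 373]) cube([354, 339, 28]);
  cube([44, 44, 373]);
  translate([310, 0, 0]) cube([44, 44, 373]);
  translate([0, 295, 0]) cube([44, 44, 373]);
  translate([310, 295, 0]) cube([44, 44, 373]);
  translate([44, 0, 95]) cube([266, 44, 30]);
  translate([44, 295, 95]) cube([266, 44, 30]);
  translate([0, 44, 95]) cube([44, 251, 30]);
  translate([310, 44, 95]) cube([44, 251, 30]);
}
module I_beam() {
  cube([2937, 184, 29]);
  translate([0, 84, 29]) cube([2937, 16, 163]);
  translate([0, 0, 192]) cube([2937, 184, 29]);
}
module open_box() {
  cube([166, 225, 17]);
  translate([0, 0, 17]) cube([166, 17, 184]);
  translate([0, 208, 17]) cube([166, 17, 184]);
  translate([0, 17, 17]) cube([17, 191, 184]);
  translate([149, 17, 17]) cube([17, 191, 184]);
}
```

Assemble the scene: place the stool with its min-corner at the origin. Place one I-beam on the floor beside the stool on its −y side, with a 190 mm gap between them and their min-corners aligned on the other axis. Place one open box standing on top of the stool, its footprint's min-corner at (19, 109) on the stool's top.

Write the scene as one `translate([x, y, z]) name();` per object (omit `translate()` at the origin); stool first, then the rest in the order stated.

stool();
translate([0, -374, 0]) I_beam();
translate([19, 109, 401]) open_box();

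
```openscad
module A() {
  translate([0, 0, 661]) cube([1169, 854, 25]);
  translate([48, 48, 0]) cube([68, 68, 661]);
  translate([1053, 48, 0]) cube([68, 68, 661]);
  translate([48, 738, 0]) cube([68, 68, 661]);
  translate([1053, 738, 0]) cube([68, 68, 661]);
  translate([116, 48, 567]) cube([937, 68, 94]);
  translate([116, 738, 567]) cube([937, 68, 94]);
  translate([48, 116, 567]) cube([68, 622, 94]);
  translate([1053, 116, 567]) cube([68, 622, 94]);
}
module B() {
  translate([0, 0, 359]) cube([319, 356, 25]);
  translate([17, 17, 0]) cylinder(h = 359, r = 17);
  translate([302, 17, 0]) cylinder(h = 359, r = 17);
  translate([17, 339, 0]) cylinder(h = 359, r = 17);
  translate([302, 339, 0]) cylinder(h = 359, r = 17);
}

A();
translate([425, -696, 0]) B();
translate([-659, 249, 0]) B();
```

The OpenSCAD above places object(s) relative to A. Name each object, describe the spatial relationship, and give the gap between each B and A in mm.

A is a table. B is a stool. Two stools sit around the table at the −y, −x sides. The gap between each stool and the table is 340 mm.

Each stool's nearest face is 340 mm from the table's bounding box.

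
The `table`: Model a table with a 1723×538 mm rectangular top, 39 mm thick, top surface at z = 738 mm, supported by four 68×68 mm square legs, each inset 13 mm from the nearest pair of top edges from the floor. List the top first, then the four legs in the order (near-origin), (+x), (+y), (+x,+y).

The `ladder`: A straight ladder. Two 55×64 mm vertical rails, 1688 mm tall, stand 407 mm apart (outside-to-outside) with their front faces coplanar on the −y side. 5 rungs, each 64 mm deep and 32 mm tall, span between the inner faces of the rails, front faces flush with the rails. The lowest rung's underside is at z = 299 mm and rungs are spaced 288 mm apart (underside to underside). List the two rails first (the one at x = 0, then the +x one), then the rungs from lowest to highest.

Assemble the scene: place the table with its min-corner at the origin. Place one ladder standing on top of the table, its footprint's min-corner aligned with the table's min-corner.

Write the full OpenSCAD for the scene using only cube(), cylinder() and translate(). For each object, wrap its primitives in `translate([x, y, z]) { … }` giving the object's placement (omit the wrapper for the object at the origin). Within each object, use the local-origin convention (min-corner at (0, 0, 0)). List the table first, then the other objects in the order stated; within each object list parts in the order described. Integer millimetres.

translate([0, 0, 699]) cube([1723, 538, 39]);
translate([13, 13, 0]) cube([68, 68, 699]);
translate([1642, 13, 0]) cube([68, 68, 699]);
translate([13, 457, 0]) cube([68, 68, 699]);
translate([1642, 457, 0]) cube([68, 68, 699]);
translate([0, 0, 738]) {
  cube([55, 64, 1688]);
  translate([352, 0, 0]) cube([55, 64, 1688]);
  translate([55, 0, 299]) cube([297, 64, 32]);
  translate([55, 0, 587]) cube([297, 64, 32]);
  translate([55, 0, 875]) cube([297, 64, 32]);
  translate([55, 0, 1163]) cube([297, 64, 32]);
  translate([55, 0, 1451]) cube([297, 64, 32]);
}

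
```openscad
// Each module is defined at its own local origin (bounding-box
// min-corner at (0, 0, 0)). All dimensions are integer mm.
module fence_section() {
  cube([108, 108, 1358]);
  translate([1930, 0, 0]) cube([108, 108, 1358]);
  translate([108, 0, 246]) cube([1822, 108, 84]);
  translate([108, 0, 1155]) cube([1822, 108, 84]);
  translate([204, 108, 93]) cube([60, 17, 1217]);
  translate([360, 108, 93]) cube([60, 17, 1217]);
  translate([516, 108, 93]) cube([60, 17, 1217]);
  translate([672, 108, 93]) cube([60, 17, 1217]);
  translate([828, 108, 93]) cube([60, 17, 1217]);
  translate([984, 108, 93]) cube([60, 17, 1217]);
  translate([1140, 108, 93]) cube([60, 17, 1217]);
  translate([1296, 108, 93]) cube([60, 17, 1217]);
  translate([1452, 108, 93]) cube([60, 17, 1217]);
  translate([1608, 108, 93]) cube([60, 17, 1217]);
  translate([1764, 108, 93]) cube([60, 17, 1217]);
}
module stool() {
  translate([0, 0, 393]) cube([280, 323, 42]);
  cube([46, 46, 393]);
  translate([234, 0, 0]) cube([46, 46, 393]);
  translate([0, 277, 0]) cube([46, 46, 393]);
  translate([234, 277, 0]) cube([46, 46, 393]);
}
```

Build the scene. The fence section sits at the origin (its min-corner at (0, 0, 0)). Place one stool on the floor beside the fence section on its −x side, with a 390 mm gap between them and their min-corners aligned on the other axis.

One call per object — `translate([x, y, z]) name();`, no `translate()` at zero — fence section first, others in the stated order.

fence_section();
translate([-670, 0, 0]) stool();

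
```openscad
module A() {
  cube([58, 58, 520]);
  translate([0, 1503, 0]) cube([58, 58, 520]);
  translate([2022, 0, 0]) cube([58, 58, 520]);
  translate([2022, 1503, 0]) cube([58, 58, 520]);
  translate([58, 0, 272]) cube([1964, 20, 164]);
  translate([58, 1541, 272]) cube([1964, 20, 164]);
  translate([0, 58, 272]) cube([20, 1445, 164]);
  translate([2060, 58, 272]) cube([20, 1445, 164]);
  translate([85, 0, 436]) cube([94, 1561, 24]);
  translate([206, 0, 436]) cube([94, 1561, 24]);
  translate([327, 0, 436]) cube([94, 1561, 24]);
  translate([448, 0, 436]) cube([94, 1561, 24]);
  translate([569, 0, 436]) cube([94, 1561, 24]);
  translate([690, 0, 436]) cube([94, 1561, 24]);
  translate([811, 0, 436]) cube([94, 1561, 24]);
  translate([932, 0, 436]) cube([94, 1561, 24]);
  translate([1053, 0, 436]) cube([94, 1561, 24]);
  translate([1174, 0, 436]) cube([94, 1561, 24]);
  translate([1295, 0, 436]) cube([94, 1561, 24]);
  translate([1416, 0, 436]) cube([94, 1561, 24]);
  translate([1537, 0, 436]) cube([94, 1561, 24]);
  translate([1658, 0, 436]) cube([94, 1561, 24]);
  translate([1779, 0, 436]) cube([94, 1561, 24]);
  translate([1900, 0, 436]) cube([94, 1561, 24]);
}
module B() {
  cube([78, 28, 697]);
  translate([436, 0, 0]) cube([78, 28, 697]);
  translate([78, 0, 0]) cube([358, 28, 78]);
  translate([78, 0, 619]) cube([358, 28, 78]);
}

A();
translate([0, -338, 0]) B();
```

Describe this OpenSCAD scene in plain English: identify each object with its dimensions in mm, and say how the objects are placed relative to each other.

A is a bed frame 2080 mm long (x) by 1561 mm wide (y). Four 58×58 mm corner posts, 520 mm tall, at the corners of the footprint. Four rails of 20 mm thickness and 164 mm height run between adjacent posts with their undersides at z = 272 mm, their outer faces flush with the outside of the frame (the two x-running rails run between the posts' inner faces; the two y-running rails run between the posts' inner faces). 16 slats, each 94 mm wide (x) and 24 mm thick, lie across the top of the two x-running rails, running the full 1561 mm width of the frame in y; the slats are evenly spaced along x between the inner faces of the end posts with equal gaps (rounded down to the nearest mm) at the −x end and between each pair — any rounding remainder accumulates at the +x end.

B is a picture frame with a 358×541 mm rectangular opening (x by z) and a uniform 78 mm border on every side. Frame depth is 28 mm along y. It is built from two vertical stiles running the full outside height and two horizontal rails spanning the gap between the stiles.

The picture frame is on the floor beside the bed frame on its −y side.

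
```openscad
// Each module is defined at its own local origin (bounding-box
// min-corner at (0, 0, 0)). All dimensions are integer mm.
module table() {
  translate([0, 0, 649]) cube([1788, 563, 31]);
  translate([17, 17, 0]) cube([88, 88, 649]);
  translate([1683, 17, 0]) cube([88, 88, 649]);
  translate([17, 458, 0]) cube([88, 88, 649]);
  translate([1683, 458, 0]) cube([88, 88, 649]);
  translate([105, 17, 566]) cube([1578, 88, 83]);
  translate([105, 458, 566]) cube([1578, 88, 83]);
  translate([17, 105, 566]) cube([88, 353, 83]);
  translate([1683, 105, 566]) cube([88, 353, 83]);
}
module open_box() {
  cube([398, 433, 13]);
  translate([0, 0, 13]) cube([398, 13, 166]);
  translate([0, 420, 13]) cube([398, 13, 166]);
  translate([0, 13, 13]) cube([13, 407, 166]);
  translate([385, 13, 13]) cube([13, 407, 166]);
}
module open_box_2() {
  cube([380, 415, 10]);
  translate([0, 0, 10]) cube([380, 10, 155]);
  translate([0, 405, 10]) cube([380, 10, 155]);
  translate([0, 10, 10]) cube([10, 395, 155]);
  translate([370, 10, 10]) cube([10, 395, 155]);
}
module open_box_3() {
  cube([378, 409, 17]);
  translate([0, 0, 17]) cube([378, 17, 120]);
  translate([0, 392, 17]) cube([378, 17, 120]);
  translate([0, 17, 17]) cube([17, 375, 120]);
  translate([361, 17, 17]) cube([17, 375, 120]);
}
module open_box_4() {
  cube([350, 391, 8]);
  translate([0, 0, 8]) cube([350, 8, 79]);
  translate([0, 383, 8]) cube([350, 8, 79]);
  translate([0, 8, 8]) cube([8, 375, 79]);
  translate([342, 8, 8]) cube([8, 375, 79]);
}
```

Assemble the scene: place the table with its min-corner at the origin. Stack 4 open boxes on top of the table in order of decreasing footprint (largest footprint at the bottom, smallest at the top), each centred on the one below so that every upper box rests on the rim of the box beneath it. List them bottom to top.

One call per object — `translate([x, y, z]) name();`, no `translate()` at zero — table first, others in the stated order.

table();
translate([695, 65, 680]) open_box();
translate([704, 74, 859]) open_box_2();
translate([705, 77, 1024]) open_box_3();
translate([719, 86, 1161]) open_box_4();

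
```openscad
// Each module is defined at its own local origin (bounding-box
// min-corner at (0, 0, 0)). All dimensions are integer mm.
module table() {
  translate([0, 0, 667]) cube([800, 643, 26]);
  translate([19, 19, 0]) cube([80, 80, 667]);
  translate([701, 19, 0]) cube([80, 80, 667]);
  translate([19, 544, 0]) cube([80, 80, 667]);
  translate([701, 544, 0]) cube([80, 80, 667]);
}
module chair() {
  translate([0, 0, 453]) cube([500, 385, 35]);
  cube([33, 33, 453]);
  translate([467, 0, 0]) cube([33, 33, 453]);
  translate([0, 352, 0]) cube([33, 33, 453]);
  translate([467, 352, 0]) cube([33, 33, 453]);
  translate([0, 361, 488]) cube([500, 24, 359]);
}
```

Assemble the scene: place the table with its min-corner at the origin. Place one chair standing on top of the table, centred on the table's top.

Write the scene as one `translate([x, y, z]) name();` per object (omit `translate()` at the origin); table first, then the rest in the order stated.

table();
translate([150, 129, 693]) chair();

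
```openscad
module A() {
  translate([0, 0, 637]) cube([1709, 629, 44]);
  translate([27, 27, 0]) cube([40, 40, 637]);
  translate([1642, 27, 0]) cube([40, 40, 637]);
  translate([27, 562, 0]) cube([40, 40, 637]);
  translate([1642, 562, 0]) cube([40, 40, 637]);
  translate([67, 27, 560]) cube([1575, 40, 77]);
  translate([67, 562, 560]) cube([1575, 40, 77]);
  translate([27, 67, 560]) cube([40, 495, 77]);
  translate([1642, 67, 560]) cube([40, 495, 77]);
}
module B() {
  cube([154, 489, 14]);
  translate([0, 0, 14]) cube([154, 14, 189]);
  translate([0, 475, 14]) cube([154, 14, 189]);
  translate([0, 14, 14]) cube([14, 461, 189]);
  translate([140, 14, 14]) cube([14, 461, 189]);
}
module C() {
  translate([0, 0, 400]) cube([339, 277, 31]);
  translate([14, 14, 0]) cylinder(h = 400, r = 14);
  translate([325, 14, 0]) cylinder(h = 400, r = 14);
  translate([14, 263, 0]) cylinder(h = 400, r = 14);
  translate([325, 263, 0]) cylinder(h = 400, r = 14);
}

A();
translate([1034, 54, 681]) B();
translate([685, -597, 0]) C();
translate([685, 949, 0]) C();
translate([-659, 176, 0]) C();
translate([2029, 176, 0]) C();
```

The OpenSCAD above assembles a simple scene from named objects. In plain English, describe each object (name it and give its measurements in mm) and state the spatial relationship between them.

A is a rectangular dining table. The top is 1709×629×44 mm with its upper surface at z = 681 mm. It stands on four 40×40 mm square legs, each inset 27 mm from the nearest pair of top edges, running from the floor to the underside of the top. Four apron rails, 40 mm thick and 77 mm tall, run between adjacent legs with their top edges flush with the underside of the top and their outer faces flush with the legs' outer faces.

B is an open storage box with external size 154×489×203 mm and wall thickness 14 mm (the base is also 14 mm thick). The base covers the whole footprint; the four walls stand on the base, with the y-facing walls full-width and the x-facing walls fitting between their inner faces.

C is a four-legged stool. The seat is a 339×277×31 mm slab whose top surface is at z = 431 mm; four round legs, each 28 mm in diameter, run from the floor (z = 0) to the underside of the seat, each leg's axis is inset half a diameter from the nearest pair of seat edges (so the leg's bounding box is flush with the corner).

The open box is on top of the table. Four stools sit around the table at the −y, +y, −x, +x sides.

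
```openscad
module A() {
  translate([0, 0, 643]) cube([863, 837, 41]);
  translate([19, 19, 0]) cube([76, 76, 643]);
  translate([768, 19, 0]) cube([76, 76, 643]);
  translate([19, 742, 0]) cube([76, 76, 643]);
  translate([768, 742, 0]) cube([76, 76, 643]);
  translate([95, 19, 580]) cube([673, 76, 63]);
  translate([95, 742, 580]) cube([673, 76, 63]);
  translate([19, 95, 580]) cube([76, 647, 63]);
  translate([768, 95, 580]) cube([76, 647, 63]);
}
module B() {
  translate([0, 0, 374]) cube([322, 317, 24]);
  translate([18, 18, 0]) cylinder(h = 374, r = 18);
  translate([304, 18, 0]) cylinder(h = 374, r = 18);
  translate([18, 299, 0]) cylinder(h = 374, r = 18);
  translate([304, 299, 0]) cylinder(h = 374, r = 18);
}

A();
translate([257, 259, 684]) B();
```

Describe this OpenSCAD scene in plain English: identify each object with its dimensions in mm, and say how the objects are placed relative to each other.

A is a table with a 863×837 mm rectangular top, 41 mm thick, top surface at z = 684 mm, supported by four 76×76 mm square legs, each inset 19 mm from the nearest pair of top edges, running from the floor. Four apron rails, 76 mm thick and 63 mm tall, run between adjacent legs with their top edges flush with the underside of the top and their outer faces flush with the legs' outer faces.

B is a four-legged stool. The seat is 322×317 mm, 24 mm thick, top at z = 398 mm. It stands on four round legs, each 36 mm in diameter, from z = 0 to the seat underside, each leg's axis is inset half a diameter from the nearest pair of seat edges (so the leg's bounding box is flush with the corner).

The stool is on top of the table.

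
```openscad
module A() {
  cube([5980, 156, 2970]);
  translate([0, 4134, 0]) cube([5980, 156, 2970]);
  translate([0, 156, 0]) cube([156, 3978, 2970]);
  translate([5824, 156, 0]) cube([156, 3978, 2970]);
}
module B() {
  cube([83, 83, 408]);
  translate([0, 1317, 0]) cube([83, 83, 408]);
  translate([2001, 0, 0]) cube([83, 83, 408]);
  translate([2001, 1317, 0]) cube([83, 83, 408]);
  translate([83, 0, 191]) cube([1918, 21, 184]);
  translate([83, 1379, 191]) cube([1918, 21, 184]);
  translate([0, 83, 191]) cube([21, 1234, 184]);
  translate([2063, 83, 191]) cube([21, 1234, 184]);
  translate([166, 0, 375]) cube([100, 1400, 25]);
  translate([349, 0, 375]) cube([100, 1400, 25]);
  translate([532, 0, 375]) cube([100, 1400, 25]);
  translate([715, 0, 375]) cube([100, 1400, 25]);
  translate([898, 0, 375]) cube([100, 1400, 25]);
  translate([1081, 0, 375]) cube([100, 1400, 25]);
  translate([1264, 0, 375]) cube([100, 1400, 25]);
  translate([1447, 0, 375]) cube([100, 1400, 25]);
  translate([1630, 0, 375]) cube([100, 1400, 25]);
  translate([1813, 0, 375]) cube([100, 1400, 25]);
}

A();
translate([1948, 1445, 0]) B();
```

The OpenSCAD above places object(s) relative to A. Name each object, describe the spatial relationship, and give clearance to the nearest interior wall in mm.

Clearances: x = 1792, y = 1289; minimum 1289 mm.

A is a house frame. B is a bed frame. The bed frame sits inside the house frame, centred. The clearance to the nearest interior wall is 1289 mm.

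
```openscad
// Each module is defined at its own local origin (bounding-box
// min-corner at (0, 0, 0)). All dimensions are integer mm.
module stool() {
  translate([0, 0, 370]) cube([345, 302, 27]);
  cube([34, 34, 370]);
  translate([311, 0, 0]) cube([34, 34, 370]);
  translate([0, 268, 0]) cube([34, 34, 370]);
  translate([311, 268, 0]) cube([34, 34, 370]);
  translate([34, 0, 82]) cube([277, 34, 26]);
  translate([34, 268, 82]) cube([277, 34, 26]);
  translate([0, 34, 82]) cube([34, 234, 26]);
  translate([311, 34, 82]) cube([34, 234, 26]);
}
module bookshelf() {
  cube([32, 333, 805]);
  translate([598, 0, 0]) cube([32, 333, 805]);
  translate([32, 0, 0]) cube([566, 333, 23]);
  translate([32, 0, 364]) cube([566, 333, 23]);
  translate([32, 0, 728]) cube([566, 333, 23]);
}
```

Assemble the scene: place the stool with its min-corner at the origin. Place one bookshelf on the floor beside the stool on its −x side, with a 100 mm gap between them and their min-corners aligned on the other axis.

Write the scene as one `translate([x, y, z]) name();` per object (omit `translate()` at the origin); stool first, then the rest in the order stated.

stool();
translate([-730, 0, 0]) bookshelf();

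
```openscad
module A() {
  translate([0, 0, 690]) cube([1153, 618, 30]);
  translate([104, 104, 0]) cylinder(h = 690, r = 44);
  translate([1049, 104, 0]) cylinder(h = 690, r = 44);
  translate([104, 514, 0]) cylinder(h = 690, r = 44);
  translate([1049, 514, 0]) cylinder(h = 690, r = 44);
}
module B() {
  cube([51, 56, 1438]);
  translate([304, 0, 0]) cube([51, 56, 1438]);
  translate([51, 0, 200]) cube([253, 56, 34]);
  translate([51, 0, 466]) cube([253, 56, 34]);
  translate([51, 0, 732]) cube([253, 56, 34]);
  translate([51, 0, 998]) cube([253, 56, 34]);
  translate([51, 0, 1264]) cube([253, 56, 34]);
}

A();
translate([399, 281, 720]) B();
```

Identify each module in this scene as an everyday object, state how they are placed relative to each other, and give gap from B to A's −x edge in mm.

The ladder's min-x is at 399; the table's min-x is 0; gap = 399 mm.

A is a table. B is a ladder. The ladder is on top of the table, centred. The gap from the ladder to the table's −x edge is 399 mm.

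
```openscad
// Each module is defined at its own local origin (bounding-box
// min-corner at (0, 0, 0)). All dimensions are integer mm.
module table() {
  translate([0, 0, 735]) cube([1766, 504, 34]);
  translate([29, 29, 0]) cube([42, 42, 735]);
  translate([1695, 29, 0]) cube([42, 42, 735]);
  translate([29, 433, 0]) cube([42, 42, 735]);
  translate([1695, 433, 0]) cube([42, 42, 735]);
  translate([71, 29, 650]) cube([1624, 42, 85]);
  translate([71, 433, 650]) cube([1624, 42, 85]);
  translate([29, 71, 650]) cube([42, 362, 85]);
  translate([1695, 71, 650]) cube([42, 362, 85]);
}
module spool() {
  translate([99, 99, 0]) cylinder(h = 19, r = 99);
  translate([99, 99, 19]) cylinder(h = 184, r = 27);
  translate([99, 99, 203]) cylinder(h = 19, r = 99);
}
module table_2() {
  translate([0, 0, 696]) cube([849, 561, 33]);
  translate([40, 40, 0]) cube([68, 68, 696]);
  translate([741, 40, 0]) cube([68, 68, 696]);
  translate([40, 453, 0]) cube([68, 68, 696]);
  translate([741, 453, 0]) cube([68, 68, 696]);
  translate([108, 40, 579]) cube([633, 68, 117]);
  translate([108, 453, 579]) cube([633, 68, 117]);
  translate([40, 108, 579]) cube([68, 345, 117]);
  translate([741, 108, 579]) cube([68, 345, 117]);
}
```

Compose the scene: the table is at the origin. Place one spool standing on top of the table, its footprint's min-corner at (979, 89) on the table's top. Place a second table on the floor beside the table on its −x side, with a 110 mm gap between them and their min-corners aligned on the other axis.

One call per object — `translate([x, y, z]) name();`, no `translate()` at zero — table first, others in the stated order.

table();
translate([979, 89, 769]) spool();
translate([-959, 0, 0]) table_2();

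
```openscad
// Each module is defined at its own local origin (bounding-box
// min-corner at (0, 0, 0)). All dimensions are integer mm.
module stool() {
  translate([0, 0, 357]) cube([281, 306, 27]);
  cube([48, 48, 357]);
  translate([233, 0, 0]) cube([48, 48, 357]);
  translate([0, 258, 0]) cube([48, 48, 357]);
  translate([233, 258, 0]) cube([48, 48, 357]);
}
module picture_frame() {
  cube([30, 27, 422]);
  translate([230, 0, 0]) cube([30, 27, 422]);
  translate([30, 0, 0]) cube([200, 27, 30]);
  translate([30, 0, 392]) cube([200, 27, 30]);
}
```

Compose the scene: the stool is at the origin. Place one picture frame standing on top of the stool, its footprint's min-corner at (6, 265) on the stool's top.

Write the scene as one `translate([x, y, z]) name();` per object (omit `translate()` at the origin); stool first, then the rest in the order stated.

stool();
translate([6, 265, 384]) picture_frame();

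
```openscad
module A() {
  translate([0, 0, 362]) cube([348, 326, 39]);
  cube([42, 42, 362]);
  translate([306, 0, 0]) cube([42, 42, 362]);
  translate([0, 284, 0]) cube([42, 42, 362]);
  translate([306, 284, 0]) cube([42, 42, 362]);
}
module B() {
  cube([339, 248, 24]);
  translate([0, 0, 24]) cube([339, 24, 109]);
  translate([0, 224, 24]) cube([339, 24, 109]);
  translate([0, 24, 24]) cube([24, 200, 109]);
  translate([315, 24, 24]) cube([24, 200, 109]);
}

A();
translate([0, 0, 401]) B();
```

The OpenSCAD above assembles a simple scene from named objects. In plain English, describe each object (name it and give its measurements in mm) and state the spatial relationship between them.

A is a simple wooden stool: a rectangular seat 348 mm (x) by 326 mm (y), 39 mm thick, top face at z = 401 mm, on four square legs, each 42×42 mm in cross-section. The legs rest on z = 0, each flush with a corner of the seat.

B is an open storage box with external size 339×248×133 mm and wall thickness 24 mm (the base is also 24 mm thick). The base covers the whole footprint; the four walls stand on the base, with the y-facing walls full-width and the x-facing walls fitting between their inner faces.

The open box is on top of the stool.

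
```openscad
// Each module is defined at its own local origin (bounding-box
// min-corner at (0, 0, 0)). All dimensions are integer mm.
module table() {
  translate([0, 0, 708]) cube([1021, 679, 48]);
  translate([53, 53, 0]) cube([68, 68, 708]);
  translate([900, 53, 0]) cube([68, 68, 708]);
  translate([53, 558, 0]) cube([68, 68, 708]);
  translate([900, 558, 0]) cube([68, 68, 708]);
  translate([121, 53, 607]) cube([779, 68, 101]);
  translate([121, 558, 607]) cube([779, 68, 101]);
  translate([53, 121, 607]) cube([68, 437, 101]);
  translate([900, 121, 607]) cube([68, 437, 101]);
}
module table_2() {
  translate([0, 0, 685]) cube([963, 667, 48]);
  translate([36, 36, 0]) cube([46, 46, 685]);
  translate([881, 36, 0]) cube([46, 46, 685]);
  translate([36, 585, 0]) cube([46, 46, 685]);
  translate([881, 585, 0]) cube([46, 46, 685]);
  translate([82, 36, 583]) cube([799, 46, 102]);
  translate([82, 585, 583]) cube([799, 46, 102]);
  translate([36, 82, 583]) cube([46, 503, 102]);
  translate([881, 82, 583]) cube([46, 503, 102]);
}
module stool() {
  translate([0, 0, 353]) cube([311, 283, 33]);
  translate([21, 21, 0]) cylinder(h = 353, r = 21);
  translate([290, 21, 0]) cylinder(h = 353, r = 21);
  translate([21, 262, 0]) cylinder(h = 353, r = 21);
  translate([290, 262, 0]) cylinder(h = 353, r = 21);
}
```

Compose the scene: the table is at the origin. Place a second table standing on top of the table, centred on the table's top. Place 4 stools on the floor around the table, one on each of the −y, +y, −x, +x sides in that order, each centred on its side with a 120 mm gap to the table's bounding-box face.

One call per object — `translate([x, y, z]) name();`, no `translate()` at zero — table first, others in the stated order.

table();
translate([29, 6, 756]) table_2();
translate([355, -403, 0]) stool();
translate([355, 799, 0]) stool();
translate([-431, 198, 0]) stool();
translate([1141, 198, 0]) stool();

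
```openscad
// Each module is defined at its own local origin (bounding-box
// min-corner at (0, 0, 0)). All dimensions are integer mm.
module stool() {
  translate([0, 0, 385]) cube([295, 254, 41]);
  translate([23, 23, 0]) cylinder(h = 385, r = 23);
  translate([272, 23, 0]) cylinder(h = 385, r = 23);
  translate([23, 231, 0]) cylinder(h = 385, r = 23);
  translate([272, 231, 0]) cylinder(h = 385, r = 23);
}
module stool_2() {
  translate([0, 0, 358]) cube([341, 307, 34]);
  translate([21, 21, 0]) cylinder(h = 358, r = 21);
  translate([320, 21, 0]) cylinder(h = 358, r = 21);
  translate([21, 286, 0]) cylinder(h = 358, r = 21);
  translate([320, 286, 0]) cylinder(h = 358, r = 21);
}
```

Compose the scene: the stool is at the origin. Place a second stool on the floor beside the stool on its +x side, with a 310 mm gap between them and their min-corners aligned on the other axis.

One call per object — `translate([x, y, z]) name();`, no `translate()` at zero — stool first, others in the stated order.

stool();
translate([605, 0, 0]) stool_2();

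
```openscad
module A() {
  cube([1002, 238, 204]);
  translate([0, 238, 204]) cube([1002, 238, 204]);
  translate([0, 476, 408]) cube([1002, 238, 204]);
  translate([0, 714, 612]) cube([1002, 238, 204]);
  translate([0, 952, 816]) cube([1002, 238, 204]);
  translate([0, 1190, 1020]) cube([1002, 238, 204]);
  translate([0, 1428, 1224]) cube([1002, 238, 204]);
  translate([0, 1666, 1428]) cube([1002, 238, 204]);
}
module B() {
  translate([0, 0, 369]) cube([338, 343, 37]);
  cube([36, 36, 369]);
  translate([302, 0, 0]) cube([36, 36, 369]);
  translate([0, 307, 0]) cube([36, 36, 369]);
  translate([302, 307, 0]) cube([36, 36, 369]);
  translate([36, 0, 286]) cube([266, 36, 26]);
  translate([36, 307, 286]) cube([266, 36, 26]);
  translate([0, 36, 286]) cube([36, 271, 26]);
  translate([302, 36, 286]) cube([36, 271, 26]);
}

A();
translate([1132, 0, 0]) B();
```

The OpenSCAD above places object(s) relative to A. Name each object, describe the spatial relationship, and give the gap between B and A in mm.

The stool's nearest face is 130 mm from the staircase's +x face.

A is a staircase. B is a stool. The stool is on the floor beside the staircase on its +x side. The gap between the stool and the staircase is 130 mm.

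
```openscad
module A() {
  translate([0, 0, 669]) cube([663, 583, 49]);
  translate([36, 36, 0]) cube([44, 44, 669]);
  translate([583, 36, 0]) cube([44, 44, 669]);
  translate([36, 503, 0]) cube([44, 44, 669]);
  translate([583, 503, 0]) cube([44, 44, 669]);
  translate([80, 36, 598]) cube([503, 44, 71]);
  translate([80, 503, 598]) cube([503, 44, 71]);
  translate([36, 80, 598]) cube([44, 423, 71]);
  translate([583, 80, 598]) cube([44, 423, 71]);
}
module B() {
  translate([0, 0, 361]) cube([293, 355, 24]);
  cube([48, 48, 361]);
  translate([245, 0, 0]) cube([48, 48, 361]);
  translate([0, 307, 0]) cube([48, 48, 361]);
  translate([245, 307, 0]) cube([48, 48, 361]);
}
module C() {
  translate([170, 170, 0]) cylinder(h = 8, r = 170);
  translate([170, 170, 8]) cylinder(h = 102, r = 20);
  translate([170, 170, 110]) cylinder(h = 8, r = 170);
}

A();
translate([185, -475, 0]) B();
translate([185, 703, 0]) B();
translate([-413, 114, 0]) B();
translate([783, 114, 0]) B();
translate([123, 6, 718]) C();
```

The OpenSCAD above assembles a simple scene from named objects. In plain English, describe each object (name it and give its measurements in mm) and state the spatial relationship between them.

A is a table: top 663 mm (x) × 583 mm (y), 49 mm thick, upper face at z = 718 mm, on four 44×44 mm square legs, each inset 36 mm from the nearest pair of top edges, running from z = 0 to the bottom of the top. Four apron rails, 44 mm thick and 71 mm tall, run between adjacent legs with their top edges flush with the underside of the top and their outer faces flush with the legs' outer faces.

B is a four-legged stool. The seat is a 293×355×24 mm slab whose top surface is at z = 385 mm; four square legs, each 48×48 mm in cross-section, run from the floor (z = 0) to the underside of the seat, each flush with a corner of the seat.

C is a spool: two coaxial disc flanges of radius 170 mm and thickness 8 mm, joined by a core cylinder of radius 20 mm and height 102 mm. The lower flange rests on z = 0 and the three cylinders share a vertical axis.

Four stools sit around the table at the −y, +y, −x, +x sides. The spool is on top of the table.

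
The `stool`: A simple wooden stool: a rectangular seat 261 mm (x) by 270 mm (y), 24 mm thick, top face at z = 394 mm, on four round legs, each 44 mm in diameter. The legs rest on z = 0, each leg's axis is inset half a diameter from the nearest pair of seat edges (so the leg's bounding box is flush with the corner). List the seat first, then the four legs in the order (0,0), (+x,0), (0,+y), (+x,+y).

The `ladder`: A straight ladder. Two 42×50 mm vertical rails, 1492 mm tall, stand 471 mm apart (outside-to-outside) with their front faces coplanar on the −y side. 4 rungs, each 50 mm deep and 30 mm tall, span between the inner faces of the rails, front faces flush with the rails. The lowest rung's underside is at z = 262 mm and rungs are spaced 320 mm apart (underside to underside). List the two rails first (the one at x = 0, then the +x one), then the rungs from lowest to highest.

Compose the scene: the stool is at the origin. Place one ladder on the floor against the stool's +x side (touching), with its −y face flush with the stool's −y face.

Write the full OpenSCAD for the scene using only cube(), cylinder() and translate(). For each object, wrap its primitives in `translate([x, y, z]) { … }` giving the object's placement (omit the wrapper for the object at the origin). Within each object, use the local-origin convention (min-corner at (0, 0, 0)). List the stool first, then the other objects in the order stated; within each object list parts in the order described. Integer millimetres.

translate([0, 0, 370]) cube([261, 270, 24]);
translate([22, 22, 0]) cylinder(h = 370, r = 22);
translate([239, 22, 0]) cylinder(h = 370, r = 22);
translate([22, 248, 0]) cylinder(h = 370, r = 22);
translate([239, 248, 0]) cylinder(h = 370, r = 22);
translate([261, 0, 0]) {
  cube([42, 50, 1492]);
  translate([429, 0, 0]) cube([42, 50, 1492]);
  translate([42, 0, 262]) cube([387, 50, 30]);
  translate([42, 0, 582]) cube([387, 50, 30]);
  translate([42, 0, 902]) cube([387, 50, 30]);
  translate([42, 0, 1222]) cube([387, 50, 30]);
}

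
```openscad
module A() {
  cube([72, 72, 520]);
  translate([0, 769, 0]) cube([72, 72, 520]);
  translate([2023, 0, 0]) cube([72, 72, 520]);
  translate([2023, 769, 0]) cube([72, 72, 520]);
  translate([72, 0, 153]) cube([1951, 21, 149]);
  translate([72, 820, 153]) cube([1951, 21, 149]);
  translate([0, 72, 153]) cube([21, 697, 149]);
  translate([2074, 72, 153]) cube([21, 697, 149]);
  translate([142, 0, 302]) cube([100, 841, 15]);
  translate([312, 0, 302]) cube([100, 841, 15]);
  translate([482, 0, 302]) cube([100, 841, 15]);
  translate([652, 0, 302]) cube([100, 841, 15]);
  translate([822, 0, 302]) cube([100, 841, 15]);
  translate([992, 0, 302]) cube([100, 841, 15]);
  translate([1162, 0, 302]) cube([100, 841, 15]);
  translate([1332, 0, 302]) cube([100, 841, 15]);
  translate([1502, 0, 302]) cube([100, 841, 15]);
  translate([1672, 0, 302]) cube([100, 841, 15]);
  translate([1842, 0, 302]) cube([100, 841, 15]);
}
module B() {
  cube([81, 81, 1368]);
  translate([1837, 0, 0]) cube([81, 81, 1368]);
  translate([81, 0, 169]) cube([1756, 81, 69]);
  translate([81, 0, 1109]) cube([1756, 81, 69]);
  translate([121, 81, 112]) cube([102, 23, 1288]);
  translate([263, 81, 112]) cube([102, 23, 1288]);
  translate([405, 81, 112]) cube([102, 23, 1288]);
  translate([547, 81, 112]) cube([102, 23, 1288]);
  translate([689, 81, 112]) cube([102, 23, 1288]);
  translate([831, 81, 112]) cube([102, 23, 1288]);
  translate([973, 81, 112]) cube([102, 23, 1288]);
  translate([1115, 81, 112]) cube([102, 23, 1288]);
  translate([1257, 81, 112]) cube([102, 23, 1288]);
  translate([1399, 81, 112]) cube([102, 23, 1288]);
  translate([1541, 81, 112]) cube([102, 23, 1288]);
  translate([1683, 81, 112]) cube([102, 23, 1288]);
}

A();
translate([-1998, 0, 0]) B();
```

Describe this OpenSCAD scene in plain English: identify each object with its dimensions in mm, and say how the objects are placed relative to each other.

A is a bed frame 2095 mm long (x) by 841 mm wide (y). Four 72×72 mm corner posts, 520 mm tall, at the corners of the footprint. Four rails of 21 mm thickness and 149 mm height run between adjacent posts with their undersides at z = 153 mm, their outer faces flush with the outside of the frame (the two x-running rails run between the posts' inner faces; the two y-running rails run between the posts' inner faces). 11 slats, each 100 mm wide (x) and 15 mm thick, lie across the top of the two x-running rails, running the full 841 mm width of the frame in y; the slats are evenly spaced along x between the inner faces of the end posts with equal gaps (rounded down to the nearest mm) at the −x end and between each pair — any rounding remainder accumulates at the +x end.

B is a fence section. Two 81×81 mm posts, 1368 mm tall, stand on the floor with a clear span of 1756 mm between their inner faces. Two horizontal rails of 81×69 mm section span the gap between the posts with their undersides at z = 169 mm and z = 1109 mm, flush with the posts' −y face. 12 pickets, each 102 mm wide, 23 mm thick and 1288 mm tall, are fixed to the +y face of the rails with their bottoms at z = 112 mm, evenly spaced across the span with equal gaps (rounded down to the nearest mm) at the −x end and between each pair — any rounding remainder accumulates at the +x end.

The fence section is on the floor beside the bed frame on its −x side.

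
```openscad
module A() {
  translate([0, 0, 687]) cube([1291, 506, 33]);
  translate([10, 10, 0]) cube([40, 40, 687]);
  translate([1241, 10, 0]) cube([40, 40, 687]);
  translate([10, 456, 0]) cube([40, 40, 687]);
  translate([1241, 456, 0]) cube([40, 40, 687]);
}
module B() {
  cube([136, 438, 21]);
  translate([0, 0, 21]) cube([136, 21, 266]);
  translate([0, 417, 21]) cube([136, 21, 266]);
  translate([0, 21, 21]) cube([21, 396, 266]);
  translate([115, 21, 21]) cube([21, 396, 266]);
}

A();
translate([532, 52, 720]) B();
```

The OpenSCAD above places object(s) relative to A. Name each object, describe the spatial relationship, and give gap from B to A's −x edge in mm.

The open box's min-x is at 532; the table's min-x is 0; gap = 532 mm.

A is a table. B is an open box. The open box is on top of the table. The gap from the open box to the table's −x edge is 532 mm.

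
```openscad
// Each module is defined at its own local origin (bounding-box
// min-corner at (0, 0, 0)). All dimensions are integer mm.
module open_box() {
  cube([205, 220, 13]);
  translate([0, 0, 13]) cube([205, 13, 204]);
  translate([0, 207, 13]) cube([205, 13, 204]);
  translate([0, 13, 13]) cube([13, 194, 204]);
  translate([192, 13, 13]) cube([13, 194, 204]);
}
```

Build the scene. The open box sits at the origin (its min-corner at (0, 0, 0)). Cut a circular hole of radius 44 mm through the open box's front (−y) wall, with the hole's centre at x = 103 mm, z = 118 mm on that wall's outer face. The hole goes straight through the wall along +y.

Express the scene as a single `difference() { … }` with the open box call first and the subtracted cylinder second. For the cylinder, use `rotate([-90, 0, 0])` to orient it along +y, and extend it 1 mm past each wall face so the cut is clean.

difference() {
  open_box();
  translate([103, -1, 118]) rotate([-90, 0, 0]) cylinder(h = 15, r = 44);
}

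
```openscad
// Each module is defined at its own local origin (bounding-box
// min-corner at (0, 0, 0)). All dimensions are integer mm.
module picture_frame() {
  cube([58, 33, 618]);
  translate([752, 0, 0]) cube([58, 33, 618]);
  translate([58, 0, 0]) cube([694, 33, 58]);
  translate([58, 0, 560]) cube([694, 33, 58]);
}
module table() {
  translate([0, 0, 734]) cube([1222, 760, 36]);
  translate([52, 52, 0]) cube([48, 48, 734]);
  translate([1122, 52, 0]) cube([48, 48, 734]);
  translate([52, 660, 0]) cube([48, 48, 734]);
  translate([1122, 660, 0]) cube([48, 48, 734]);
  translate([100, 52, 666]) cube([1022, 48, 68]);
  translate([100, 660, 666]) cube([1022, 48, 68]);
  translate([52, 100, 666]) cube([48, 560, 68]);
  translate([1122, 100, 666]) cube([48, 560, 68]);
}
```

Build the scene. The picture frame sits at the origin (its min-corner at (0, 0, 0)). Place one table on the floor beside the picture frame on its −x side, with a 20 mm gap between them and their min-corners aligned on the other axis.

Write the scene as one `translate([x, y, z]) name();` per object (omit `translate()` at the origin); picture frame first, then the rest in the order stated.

picture_frame();
translate([-1242, 0, 0]) table();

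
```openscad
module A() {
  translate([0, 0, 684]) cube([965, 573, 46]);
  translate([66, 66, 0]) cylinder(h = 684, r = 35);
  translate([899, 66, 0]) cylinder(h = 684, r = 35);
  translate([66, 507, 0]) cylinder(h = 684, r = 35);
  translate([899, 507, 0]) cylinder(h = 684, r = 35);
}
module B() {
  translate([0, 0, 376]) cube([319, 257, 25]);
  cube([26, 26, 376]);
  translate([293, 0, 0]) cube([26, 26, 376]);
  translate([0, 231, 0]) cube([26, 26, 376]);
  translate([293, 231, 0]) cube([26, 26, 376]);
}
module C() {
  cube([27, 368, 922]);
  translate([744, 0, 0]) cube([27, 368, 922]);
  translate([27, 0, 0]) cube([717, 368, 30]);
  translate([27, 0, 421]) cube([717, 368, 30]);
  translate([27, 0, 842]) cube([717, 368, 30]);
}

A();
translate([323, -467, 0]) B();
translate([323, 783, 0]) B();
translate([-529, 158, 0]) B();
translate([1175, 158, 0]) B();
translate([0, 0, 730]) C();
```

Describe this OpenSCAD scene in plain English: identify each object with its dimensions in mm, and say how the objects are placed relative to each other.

A is a rectangular dining table. The top is 965×573×46 mm with its upper surface at z = 730 mm. It stands on four round legs of 70 mm diameter, each leg's bounding box inset 31 mm from the nearest pair of top edges, running from the floor to the underside of the top.

B is a simple wooden stool: a rectangular seat 319 mm (x) by 257 mm (y), 25 mm thick, top face at z = 401 mm, on four square legs, each 26×26 mm in cross-section. The legs rest on z = 0, each flush with a corner of the seat.

C is a bookshelf 771 mm wide overall, 368 mm deep and 922 mm tall. The two sides are 27 mm thick vertical panels. 3 horizontal shelves of 30 mm thickness span between the inner faces of the sides; the lowest shelf sits on the floor and shelves are stacked with a clear vertical gap of 391 mm between each pair.

Four stools sit around the table at the −y, +y, −x, +x sides. The bookshelf is on top of the table.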